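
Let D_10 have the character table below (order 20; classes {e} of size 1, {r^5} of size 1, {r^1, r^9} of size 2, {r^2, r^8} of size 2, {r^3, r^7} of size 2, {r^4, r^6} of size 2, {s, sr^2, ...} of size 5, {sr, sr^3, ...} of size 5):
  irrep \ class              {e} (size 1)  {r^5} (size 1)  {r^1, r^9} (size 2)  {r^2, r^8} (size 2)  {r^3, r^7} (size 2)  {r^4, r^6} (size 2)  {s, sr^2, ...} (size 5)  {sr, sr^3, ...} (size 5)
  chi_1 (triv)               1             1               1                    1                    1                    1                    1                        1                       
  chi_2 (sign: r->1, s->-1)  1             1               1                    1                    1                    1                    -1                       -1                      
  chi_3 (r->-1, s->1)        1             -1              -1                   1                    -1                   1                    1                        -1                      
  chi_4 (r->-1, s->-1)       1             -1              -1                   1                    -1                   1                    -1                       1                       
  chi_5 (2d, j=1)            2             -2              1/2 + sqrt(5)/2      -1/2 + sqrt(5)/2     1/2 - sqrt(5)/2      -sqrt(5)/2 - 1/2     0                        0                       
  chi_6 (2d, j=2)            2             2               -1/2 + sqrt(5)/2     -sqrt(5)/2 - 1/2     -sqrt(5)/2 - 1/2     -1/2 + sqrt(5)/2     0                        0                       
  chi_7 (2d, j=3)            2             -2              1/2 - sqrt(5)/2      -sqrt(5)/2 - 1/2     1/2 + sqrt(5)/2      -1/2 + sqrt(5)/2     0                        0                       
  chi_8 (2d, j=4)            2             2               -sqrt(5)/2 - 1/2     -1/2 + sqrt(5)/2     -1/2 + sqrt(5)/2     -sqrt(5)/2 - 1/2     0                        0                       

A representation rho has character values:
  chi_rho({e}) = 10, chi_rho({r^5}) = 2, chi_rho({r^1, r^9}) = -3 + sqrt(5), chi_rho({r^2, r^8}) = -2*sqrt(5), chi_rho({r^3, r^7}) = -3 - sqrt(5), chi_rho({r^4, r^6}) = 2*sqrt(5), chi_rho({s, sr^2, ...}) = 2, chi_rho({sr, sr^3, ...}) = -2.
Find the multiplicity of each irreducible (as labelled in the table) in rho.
Multiplicities: chi_1: 0, chi_2: 0, chi_3: 2, chi_4: 0, chi_5: 0, chi_6: 3, chi_7: 1, chi_8: 0.

Details: Use <chi_rho, chi> = (1/|G|) sum_C |C| * chi_rho(C) * conj(chi(C)) with |G| = 20 for each irreducible chi in the table:
  <chi_rho, chi_1> = (1/20)[1*(10)*conj(1) + 1*(2)*conj(1) + 2*(-3 + sqrt(5))*conj(1) + 2*(-2*sqrt(5))*conj(1) + 2*(-3 - sqrt(5))*conj(1) + 2*(2*sqrt(5))*conj(1) + 5*(2)*conj(1) + 5*(-2)*conj(1)]
      = (1/20)[(10) + (2) + (-6 + 2*sqrt(5)) + (-4*sqrt(5)) + (-6 - 2*sqrt(5)) + (4*sqrt(5)) + (10) + (-10)] = 0/20 = 0
  <chi_rho, chi_2> = (1/20)[1*(10)*conj(1) + 1*(2)*conj(1) + 2*(-3 + sqrt(5))*conj(1) + 2*(-2*sqrt(5))*conj(1) + 2*(-3 - sqrt(5))*conj(1) + 2*(2*sqrt(5))*conj(1) + 5*(2)*conj(-1) + 5*(-2)*conj(-1)]
      = (1/20)[(10) + (2) + (-6 + 2*sqrt(5)) + (-4*sqrt(5)) + (-6 - 2*sqrt(5)) + (4*sqrt(5)) + (-10) + (10)] = 0/20 = 0
  <chi_rho, chi_3> = (1/20)[1*(10)*conj(1) + 1*(2)*conj(-1) + 2*(-3 + sqrt(5))*conj(-1) + 2*(-2*sqrt(5))*conj(1) + 2*(-3 - sqrt(5))*conj(-1) + 2*(2*sqrt(5))*conj(1) + 5*(2)*conj(1) + 5*(-2)*conj(-1)]
      = (1/20)[(10) + (-2) + (6 - 2*sqrt(5)) + (-4*sqrt(5)) + (2*sqrt(5) + 6) + (4*sqrt(5)) + (10) + (10)] = 40/20 = 2
  <chi_rho, chi_4> = (1/20)[1*(10)*conj(1) + 1*(2)*conj(-1) + 2*(-3 + sqrt(5))*conj(-1) + 2*(-2*sqrt(5))*conj(1) + 2*(-3 - sqrt(5))*conj(-1) + 2*(2*sqrt(5))*conj(1) + 5*(2)*conj(-1) + 5*(-2)*conj(1)]
      = (1/20)[(10) + (-2) + (6 - 2*sqrt(5)) + (-4*sqrt(5)) + (2*sqrt(5) + 6) + (4*sqrt(5)) + (-10) + (-10)] = 0/20 = 0
  <chi_rho, chi_5> = (1/20)[1*(10)*conj(2) + 1*(2)*conj(-2) + 2*(-3 + sqrt(5))*conj(1/2 + sqrt(5)/2) + 2*(-2*sqrt(5))*conj(-1/2 + sqrt(5)/2) + 2*(-3 - sqrt(5))*conj(1/2 - sqrt(5)/2) + 2*(2*sqrt(5))*conj(-sqrt(5)/2 - 1/2) + 5*(2)*conj(0) + 5*(-2)*conj(0)]
      = (1/20)[(20) + (-4) + (2 - 2*sqrt(5)) + (-10 + 2*sqrt(5)) + (2 + 2*sqrt(5)) + (-10 - 2*sqrt(5)) + (0) + (0)] = 0/20 = 0
  <chi_rho, chi_6> = (1/20)[1*(10)*conj(2) + 1*(2)*conj(2) + 2*(-3 + sqrt(5))*conj(-1/2 + sqrt(5)/2) + 2*(-2*sqrt(5))*conj(-sqrt(5)/2 - 1/2) + 2*(-3 - sqrt(5))*conj(-sqrt(5)/2 - 1/2) + 2*(2*sqrt(5))*conj(-1/2 + sqrt(5)/2) + 5*(2)*conj(0) + 5*(-2)*conj(0)]
      = (1/20)[(20) + (4) + (8 - 4*sqrt(5)) + (2*sqrt(5) + 10) + (8 + 4*sqrt(5)) + (10 - 2*sqrt(5)) + (0) + (0)] = 60/20 = 3
  <chi_rho, chi_7> = (1/20)[1*(10)*conj(2) + 1*(2)*conj(-2) + 2*(-3 + sqrt(5))*conj(1/2 - sqrt(5)/2) + 2*(-2*sqrt(5))*conj(-sqrt(5)/2 - 1/2) + 2*(-3 - sqrt(5))*conj(1/2 + sqrt(5)/2) + 2*(2*sqrt(5))*conj(-1/2 + sqrt(5)/2) + 5*(2)*conj(0) + 5*(-2)*conj(0)]
      = (1/20)[(20) + (-4) + (-8 + 4*sqrt(5)) + (2*sqrt(5) + 10) + (-4*sqrt(5) - 8) + (10 - 2*sqrt(5)) + (0) + (0)] = 20/20 = 1
  <chi_rho, chi_8> = (1/20)[1*(10)*conj(2) + 1*(2)*conj(2) + 2*(-3 + sqrt(5))*conj(-sqrt(5)/2 - 1/2) + 2*(-2*sqrt(5))*conj(-1/2 + sqrt(5)/2) + 2*(-3 - sqrt(5))*conj(-1/2 + sqrt(5)/2) + 2*(2*sqrt(5))*conj(-sqrt(5)/2 - 1/2) + 5*(2)*conj(0) + 5*(-2)*conj(0)]
      = (1/20)[(20) + (4) + (-2 + 2*sqrt(5)) + (-10 + 2*sqrt(5)) + (-2*sqrt(5) - 2) + (-10 - 2*sqrt(5)) + (0) + (0)] = 0/20 = 0
Dimension check: dim(rho) = sum (mult * dim) = 0*1 + 0*1 + 2*1 + 0*1 + 0*2 + 3*2 + 1*2 + 0*2 = 10 = chi_rho(e) = 10.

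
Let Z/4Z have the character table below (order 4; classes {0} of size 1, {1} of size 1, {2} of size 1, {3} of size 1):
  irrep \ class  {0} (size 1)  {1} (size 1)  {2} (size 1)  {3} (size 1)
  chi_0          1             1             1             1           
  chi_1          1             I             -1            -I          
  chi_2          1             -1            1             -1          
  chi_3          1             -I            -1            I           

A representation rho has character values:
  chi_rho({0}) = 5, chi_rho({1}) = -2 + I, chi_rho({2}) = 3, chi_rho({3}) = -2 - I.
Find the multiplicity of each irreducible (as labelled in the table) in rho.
Multiplicities: chi_0: 1, chi_1: 1, chi_2: 3, chi_3: 0.

Use <chi_rho, chi> = (1/|G|) sum_C |C| * chi_rho(C) * conj(chi(C)) with |G| = 4 for each irreducible chi in the table:
  <chi_rho, chi_0> = (1/4)[1*(5)*conj(1) + 1*(-2 + I)*conj(1) + 1*(3)*conj(1) + 1*(-2 - I)*conj(1)]
      = (1/4)[(5) + (-2 + I) + (3) + (-2 - I)] = 4/4 = 1
  <chi_rho, chi_1> = (1/4)[1*(5)*conj(1) + 1*(-2 + I)*conj(I) + 1*(3)*conj(-1) + 1*(-2 - I)*conj(-I)]
      = (1/4)[(5) + (1 + 2*I) + (-3) + (1 - 2*I)] = 4/4 = 1
  <chi_rho, chi_2> = (1/4)[1*(5)*conj(1) + 1*(-2 + I)*conj(-1) + 1*(3)*conj(1) + 1*(-2 - I)*conj(-1)]
      = (1/4)[(5) + (2 - I) + (3) + (2 + I)] = 12/4 = 3
  <chi_rho, chi_3> = (1/4)[1*(5)*conj(1) + 1*(-2 + I)*conj(-I) + 1*(3)*conj(-1) + 1*(-2 - I)*conj(I)]
      = (1/4)[(5) + (-1 - 2*I) + (-3) + (-1 + 2*I)] = 0/4 = 0
(Exp terms are combined using exp(i*s)*conj(exp(i*t)) = exp(i*(s-t)), and sums of them are collapsed using the identity that for every m > 1 the m distinct m-th roots of unity sum to 0, e.g. 1 + exp(2*I*pi/3) + exp(-2*I*pi/3) = 0.)
Dimension check: dim(rho) = sum (mult * dim) = 1*1 + 1*1 + 3*1 + 0*1 = 5 = chi_rho(e) = 5.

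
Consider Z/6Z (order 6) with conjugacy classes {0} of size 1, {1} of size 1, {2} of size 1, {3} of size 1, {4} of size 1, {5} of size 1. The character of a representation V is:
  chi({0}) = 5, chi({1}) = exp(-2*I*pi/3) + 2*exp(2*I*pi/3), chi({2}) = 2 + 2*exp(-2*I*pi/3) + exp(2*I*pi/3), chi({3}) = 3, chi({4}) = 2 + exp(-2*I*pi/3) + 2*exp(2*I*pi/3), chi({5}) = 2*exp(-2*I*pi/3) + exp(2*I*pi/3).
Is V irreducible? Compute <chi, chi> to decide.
Not irreducible (reducible): <chi, chi> = 7 > 1.

Solution. <chi, chi> = (1/|G|) sum_C |C| * |chi(C)|^2 = (1/6)[1*|5|^2 + 1*|exp(-2*I*pi/3) + 2*exp(2*I*pi/3)|^2 + 1*|2 + 2*exp(-2*I*pi/3) + exp(2*I*pi/3)|^2 + 1*|3|^2 + 1*|2 + exp(-2*I*pi/3) + 2*exp(2*I*pi/3)|^2 + 1*|2*exp(-2*I*pi/3) + exp(2*I*pi/3)|^2]
  = (1/6)[(25) + (3) + (1) + (9) + (1) + (3)] = 42/6 = 7.
(Exp terms are combined using exp(i*s)*conj(exp(i*t)) = exp(i*(s-t)), and sums of them are collapsed using the identity that for every m > 1 the m distinct m-th roots of unity sum to 0, e.g. 1 + exp(2*I*pi/3) + exp(-2*I*pi/3) = 0.)
A character is irreducible iff <chi, chi> = 1, so this representation is reducible.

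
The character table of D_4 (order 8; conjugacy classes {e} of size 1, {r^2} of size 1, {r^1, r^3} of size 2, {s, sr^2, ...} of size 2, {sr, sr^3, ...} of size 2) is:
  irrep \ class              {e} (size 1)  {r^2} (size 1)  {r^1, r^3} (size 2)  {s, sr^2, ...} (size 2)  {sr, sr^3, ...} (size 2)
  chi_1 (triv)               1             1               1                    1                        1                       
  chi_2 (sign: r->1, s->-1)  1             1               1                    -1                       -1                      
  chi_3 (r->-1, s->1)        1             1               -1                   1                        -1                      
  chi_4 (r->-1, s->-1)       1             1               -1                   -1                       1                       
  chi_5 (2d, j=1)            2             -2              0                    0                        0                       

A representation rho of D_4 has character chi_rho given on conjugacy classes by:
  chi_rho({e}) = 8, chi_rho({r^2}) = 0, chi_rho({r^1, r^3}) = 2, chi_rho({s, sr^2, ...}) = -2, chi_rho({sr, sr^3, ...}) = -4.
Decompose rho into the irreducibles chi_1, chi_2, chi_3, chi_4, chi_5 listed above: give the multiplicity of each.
Multiplicities: chi_1: 0, chi_2: 3, chi_3: 1, chi_4: 0, chi_5: 2.

Use <chi_rho, chi> = (1/|G|) sum_C |C| * chi_rho(C) * conj(chi(C)) with |G| = 8 for each irreducible chi in the table:
  <chi_rho, chi_1> = (1/8)[1*(8)*conj(1) + 1*(0)*conj(1) + 2*(2)*conj(1) + 2*(-2)*conj(1) + 2*(-4)*conj(1)]
      = (1/8)[(8) + (0) + (4) + (-4) + (-8)] = 0/8 = 0
  <chi_rho, chi_2> = (1/8)[1*(8)*conj(1) + 1*(0)*conj(1) + 2*(2)*conj(1) + 2*(-2)*conj(-1) + 2*(-4)*conj(-1)]
      = (1/8)[(8) + (0) + (4) + (4) + (8)] = 24/8 = 3
  <chi_rho, chi_3> = (1/8)[1*(8)*conj(1) + 1*(0)*conj(1) + 2*(2)*conj(-1) + 2*(-2)*conj(1) + 2*(-4)*conj(-1)]
      = (1/8)[(8) + (0) + (-4) + (-4) + (8)] = 8/8 = 1
  <chi_rho, chi_4> = (1/8)[1*(8)*conj(1) + 1*(0)*conj(1) + 2*(2)*conj(-1) + 2*(-2)*conj(-1) + 2*(-4)*conj(1)]
      = (1/8)[(8) + (0) + (-4) + (4) + (-8)] = 0/8 = 0
  <chi_rho, chi_5> = (1/8)[1*(8)*conj(2) + 1*(0)*conj(-2) + 2*(2)*conj(0) + 2*(-2)*conj(0) + 2*(-4)*conj(0)]
      = (1/8)[(16) + (0) + (0) + (0) + (0)] = 16/8 = 2
Dimension check: dim(rho) = sum (mult * dim) = 0*1 + 3*1 + 1*1 + 0*1 + 2*2 = 8 = chi_rho(e) = 8.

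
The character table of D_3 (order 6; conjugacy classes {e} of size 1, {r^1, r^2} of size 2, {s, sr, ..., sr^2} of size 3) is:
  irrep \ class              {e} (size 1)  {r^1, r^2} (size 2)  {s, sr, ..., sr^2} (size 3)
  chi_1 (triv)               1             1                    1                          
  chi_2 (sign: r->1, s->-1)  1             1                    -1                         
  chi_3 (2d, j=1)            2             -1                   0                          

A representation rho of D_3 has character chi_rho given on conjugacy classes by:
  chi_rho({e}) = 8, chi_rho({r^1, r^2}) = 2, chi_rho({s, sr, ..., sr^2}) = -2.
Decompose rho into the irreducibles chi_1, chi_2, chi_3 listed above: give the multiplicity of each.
Multiplicities: chi_1: 1, chi_2: 3, chi_3: 2.

Derivation: Use <chi_rho, chi> = (1/|G|) sum_C |C| * chi_rho(C) * conj(chi(C)) with |G| = 6 for each irreducible chi in the table:
  <chi_rho, chi_1> = (1/6)[1*(8)*conj(1) + 2*(2)*conj(1) + 3*(-2)*conj(1)]
      = (1/6)[(8) + (4) + (-6)] = 6/6 = 1
  <chi_rho, chi_2> = (1/6)[1*(8)*conj(1) + 2*(2)*conj(1) + 3*(-2)*conj(-1)]
      = (1/6)[(8) + (4) + (6)] = 18/6 = 3
  <chi_rho, chi_3> = (1/6)[1*(8)*conj(2) + 2*(2)*conj(-1) + 3*(-2)*conj(0)]
      = (1/6)[(16) + (-4) + (0)] = 12/6 = 2
Dimension check: dim(rho) = sum (mult * dim) = 1*1 + 3*1 + 2*2 = 8 = chi_rho(e) = 8.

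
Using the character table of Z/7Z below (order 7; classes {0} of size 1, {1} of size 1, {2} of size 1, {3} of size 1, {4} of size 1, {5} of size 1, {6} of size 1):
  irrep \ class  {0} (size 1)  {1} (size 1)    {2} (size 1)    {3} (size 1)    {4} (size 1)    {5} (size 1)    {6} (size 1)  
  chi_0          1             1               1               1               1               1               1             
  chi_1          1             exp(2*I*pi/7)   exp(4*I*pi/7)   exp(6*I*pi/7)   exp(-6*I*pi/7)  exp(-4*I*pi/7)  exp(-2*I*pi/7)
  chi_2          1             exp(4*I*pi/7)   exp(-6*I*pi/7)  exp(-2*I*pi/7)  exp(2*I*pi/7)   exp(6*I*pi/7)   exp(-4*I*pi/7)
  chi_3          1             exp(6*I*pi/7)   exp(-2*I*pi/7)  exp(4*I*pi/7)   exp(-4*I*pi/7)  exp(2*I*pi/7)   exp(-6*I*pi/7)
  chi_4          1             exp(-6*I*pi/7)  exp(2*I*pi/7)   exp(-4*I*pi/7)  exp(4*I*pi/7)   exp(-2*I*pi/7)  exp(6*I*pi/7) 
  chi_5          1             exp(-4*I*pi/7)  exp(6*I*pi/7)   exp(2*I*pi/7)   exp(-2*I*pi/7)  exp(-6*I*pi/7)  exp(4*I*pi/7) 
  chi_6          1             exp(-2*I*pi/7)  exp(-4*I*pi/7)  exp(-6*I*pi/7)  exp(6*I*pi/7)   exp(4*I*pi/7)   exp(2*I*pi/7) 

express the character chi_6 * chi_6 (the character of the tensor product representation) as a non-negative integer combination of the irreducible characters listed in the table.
chi_6 tensor chi_6 = chi_5 (all other irreducibles have multiplicity 0).

The character of a tensor product is the pointwise product (chi_6 * chi_6)(C) = chi_6(C) * chi_6(C):
  {0}: (1)*(1), {1}: (exp(-2*I*pi/7))*(exp(-2*I*pi/7)), {2}: (exp(-4*I*pi/7))*(exp(-4*I*pi/7)), {3}: (exp(-6*I*pi/7))*(exp(-6*I*pi/7)), {4}: (exp(6*I*pi/7))*(exp(6*I*pi/7)), {5}: (exp(4*I*pi/7))*(exp(4*I*pi/7)), {6}: (exp(2*I*pi/7))*(exp(2*I*pi/7))
so (chi_6 * chi_6) takes values
  {0} -> 1, {1} -> exp(-4*I*pi/7), {2} -> exp(6*I*pi/7), {3} -> exp(2*I*pi/7), {4} -> exp(-2*I*pi/7), {5} -> exp(-6*I*pi/7), {6} -> exp(4*I*pi/7).
Now take the inner product of this character with each irreducible chi from the table, <chi_6*chi_6, chi> = (1/7) sum_C |C| (chi_6*chi_6)(C) conj(chi(C)):
  <chi_6*chi_6, chi_0> = (1/7)[1*(1)*conj(1) + 1*(exp(-4*I*pi/7))*conj(1) + 1*(exp(6*I*pi/7))*conj(1) + 1*(exp(2*I*pi/7))*conj(1) + 1*(exp(-2*I*pi/7))*conj(1) + 1*(exp(-6*I*pi/7))*conj(1) + 1*(exp(4*I*pi/7))*conj(1)]
      = (1/7)[(1) + (exp(-4*I*pi/7)) + (exp(6*I*pi/7)) + (exp(2*I*pi/7)) + (exp(-2*I*pi/7)) + (exp(-6*I*pi/7)) + (exp(4*I*pi/7))] = 0/7 = 0
  <chi_6*chi_6, chi_1> = (1/7)[1*(1)*conj(1) + 1*(exp(-4*I*pi/7))*conj(exp(2*I*pi/7)) + 1*(exp(6*I*pi/7))*conj(exp(4*I*pi/7)) + 1*(exp(2*I*pi/7))*conj(exp(6*I*pi/7)) + 1*(exp(-2*I*pi/7))*conj(exp(-6*I*pi/7)) + 1*(exp(-6*I*pi/7))*conj(exp(-4*I*pi/7)) + 1*(exp(4*I*pi/7))*conj(exp(-2*I*pi/7))]
      = (1/7)[(1) + (exp(-6*I*pi/7)) + (exp(2*I*pi/7)) + (exp(-4*I*pi/7)) + (exp(4*I*pi/7)) + (exp(-2*I*pi/7)) + (exp(6*I*pi/7))] = 0/7 = 0
  <chi_6*chi_6, chi_2> = (1/7)[1*(1)*conj(1) + 1*(exp(-4*I*pi/7))*conj(exp(4*I*pi/7)) + 1*(exp(6*I*pi/7))*conj(exp(-6*I*pi/7)) + 1*(exp(2*I*pi/7))*conj(exp(-2*I*pi/7)) + 1*(exp(-2*I*pi/7))*conj(exp(2*I*pi/7)) + 1*(exp(-6*I*pi/7))*conj(exp(6*I*pi/7)) + 1*(exp(4*I*pi/7))*conj(exp(-4*I*pi/7))]
      = (1/7)[(1) + (exp(6*I*pi/7)) + (exp(-2*I*pi/7)) + (exp(4*I*pi/7)) + (exp(-4*I*pi/7)) + (exp(2*I*pi/7)) + (exp(-6*I*pi/7))] = 0/7 = 0
  <chi_6*chi_6, chi_3> = (1/7)[1*(1)*conj(1) + 1*(exp(-4*I*pi/7))*conj(exp(6*I*pi/7)) + 1*(exp(6*I*pi/7))*conj(exp(-2*I*pi/7)) + 1*(exp(2*I*pi/7))*conj(exp(4*I*pi/7)) + 1*(exp(-2*I*pi/7))*conj(exp(-4*I*pi/7)) + 1*(exp(-6*I*pi/7))*conj(exp(2*I*pi/7)) + 1*(exp(4*I*pi/7))*conj(exp(-6*I*pi/7))]
      = (1/7)[(1) + (exp(4*I*pi/7)) + (exp(-6*I*pi/7)) + (exp(-2*I*pi/7)) + (exp(2*I*pi/7)) + (exp(6*I*pi/7)) + (exp(-4*I*pi/7))] = 0/7 = 0
  <chi_6*chi_6, chi_4> = (1/7)[1*(1)*conj(1) + 1*(exp(-4*I*pi/7))*conj(exp(-6*I*pi/7)) + 1*(exp(6*I*pi/7))*conj(exp(2*I*pi/7)) + 1*(exp(2*I*pi/7))*conj(exp(-4*I*pi/7)) + 1*(exp(-2*I*pi/7))*conj(exp(4*I*pi/7)) + 1*(exp(-6*I*pi/7))*conj(exp(-2*I*pi/7)) + 1*(exp(4*I*pi/7))*conj(exp(6*I*pi/7))]
      = (1/7)[(1) + (exp(2*I*pi/7)) + (exp(4*I*pi/7)) + (exp(6*I*pi/7)) + (exp(-6*I*pi/7)) + (exp(-4*I*pi/7)) + (exp(-2*I*pi/7))] = 0/7 = 0
  <chi_6*chi_6, chi_5> = (1/7)[1*(1)*conj(1) + 1*(exp(-4*I*pi/7))*conj(exp(-4*I*pi/7)) + 1*(exp(6*I*pi/7))*conj(exp(6*I*pi/7)) + 1*(exp(2*I*pi/7))*conj(exp(2*I*pi/7)) + 1*(exp(-2*I*pi/7))*conj(exp(-2*I*pi/7)) + 1*(exp(-6*I*pi/7))*conj(exp(-6*I*pi/7)) + 1*(exp(4*I*pi/7))*conj(exp(4*I*pi/7))]
      = (1/7)[(1) + (1) + (1) + (1) + (1) + (1) + (1)] = 7/7 = 1
  <chi_6*chi_6, chi_6> = (1/7)[1*(1)*conj(1) + 1*(exp(-4*I*pi/7))*conj(exp(-2*I*pi/7)) + 1*(exp(6*I*pi/7))*conj(exp(-4*I*pi/7)) + 1*(exp(2*I*pi/7))*conj(exp(-6*I*pi/7)) + 1*(exp(-2*I*pi/7))*conj(exp(6*I*pi/7)) + 1*(exp(-6*I*pi/7))*conj(exp(4*I*pi/7)) + 1*(exp(4*I*pi/7))*conj(exp(2*I*pi/7))]
      = (1/7)[(1) + (exp(-2*I*pi/7)) + (exp(-4*I*pi/7)) + (exp(-6*I*pi/7)) + (exp(6*I*pi/7)) + (exp(4*I*pi/7)) + (exp(2*I*pi/7))] = 0/7 = 0
(Exp terms are combined using exp(i*s)*conj(exp(i*t)) = exp(i*(s-t)), and sums of them are collapsed using the identity that for every m > 1 the m distinct m-th roots of unity sum to 0, e.g. 1 + exp(2*I*pi/3) + exp(-2*I*pi/3) = 0.)
Hence the multiplicities are chi_5: 1. Dimension check: dim(chi_6)*dim(chi_6) = 1*1 = 1 and sum (mult * dim) = 1*1 = 1.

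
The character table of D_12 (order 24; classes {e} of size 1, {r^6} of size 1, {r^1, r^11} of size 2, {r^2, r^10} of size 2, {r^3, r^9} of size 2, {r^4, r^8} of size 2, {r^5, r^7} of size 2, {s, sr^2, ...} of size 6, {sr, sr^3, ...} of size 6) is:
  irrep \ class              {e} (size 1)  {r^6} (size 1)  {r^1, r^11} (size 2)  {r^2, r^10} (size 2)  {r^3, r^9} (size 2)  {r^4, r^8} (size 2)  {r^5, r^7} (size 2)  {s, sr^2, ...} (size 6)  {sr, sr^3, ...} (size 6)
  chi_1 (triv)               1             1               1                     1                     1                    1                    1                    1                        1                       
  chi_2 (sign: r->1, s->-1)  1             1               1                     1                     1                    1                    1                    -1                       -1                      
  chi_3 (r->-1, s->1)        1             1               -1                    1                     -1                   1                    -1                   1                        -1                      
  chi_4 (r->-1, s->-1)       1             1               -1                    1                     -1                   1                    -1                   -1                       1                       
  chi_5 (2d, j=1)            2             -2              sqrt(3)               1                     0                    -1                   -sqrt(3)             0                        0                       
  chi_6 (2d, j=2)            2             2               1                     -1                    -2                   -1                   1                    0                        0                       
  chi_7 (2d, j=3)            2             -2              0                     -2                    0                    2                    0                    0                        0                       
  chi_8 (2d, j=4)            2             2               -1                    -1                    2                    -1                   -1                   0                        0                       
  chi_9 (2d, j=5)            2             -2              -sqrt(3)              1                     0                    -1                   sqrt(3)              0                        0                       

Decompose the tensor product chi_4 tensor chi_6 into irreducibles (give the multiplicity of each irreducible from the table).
chi_4 tensor chi_6 = chi_8 (all other irreducibles have multiplicity 0).

Reasoning: The character of a tensor product is the pointwise product (chi_4 * chi_6)(C) = chi_4(C) * chi_6(C):
  {e}: (1)*(2), {r^6}: (1)*(2), {r^1, r^11}: (-1)*(1), {r^2, r^10}: (1)*(-1), {r^3, r^9}: (-1)*(-2), {r^4, r^8}: (1)*(-1), {r^5, r^7}: (-1)*(1), {s, sr^2, ...}: (-1)*(0), {sr, sr^3, ...}: (1)*(0)
so (chi_4 * chi_6) takes values
  {e} -> 2, {r^6} -> 2, {r^1, r^11} -> -1, {r^2, r^10} -> -1, {r^3, r^9} -> 2, {r^4, r^8} -> -1, {r^5, r^7} -> -1, {s, sr^2, ...} -> 0, {sr, sr^3, ...} -> 0.
Now take the inner product of this character with each irreducible chi from the table, <chi_4*chi_6, chi> = (1/24) sum_C |C| (chi_4*chi_6)(C) conj(chi(C)):
  <chi_4*chi_6, chi_1> = (1/24)[1*(2)*conj(1) + 1*(2)*conj(1) + 2*(-1)*conj(1) + 2*(-1)*conj(1) + 2*(2)*conj(1) + 2*(-1)*conj(1) + 2*(-1)*conj(1) + 6*(0)*conj(1) + 6*(0)*conj(1)]
      = (1/24)[(2) + (2) + (-2) + (-2) + (4) + (-2) + (-2) + (0) + (0)] = 0/24 = 0
  <chi_4*chi_6, chi_2> = (1/24)[1*(2)*conj(1) + 1*(2)*conj(1) + 2*(-1)*conj(1) + 2*(-1)*conj(1) + 2*(2)*conj(1) + 2*(-1)*conj(1) + 2*(-1)*conj(1) + 6*(0)*conj(-1) + 6*(0)*conj(-1)]
      = (1/24)[(2) + (2) + (-2) + (-2) + (4) + (-2) + (-2) + (0) + (0)] = 0/24 = 0
  <chi_4*chi_6, chi_3> = (1/24)[1*(2)*conj(1) + 1*(2)*conj(1) + 2*(-1)*conj(-1) + 2*(-1)*conj(1) + 2*(2)*conj(-1) + 2*(-1)*conj(1) + 2*(-1)*conj(-1) + 6*(0)*conj(1) + 6*(0)*conj(-1)]
      = (1/24)[(2) + (2) + (2) + (-2) + (-4) + (-2) + (2) + (0) + (0)] = 0/24 = 0
  <chi_4*chi_6, chi_4> = (1/24)[1*(2)*conj(1) + 1*(2)*conj(1) + 2*(-1)*conj(-1) + 2*(-1)*conj(1) + 2*(2)*conj(-1) + 2*(-1)*conj(1) + 2*(-1)*conj(-1) + 6*(0)*conj(-1) + 6*(0)*conj(1)]
      = (1/24)[(2) + (2) + (2) + (-2) + (-4) + (-2) + (2) + (0) + (0)] = 0/24 = 0
  <chi_4*chi_6, chi_5> = (1/24)[1*(2)*conj(2) + 1*(2)*conj(-2) + 2*(-1)*conj(sqrt(3)) + 2*(-1)*conj(1) + 2*(2)*conj(0) + 2*(-1)*conj(-1) + 2*(-1)*conj(-sqrt(3)) + 6*(0)*conj(0) + 6*(0)*conj(0)]
      = (1/24)[(4) + (-4) + (-2*sqrt(3)) + (-2) + (0) + (2) + (2*sqrt(3)) + (0) + (0)] = 0/24 = 0
  <chi_4*chi_6, chi_6> = (1/24)[1*(2)*conj(2) + 1*(2)*conj(2) + 2*(-1)*conj(1) + 2*(-1)*conj(-1) + 2*(2)*conj(-2) + 2*(-1)*conj(-1) + 2*(-1)*conj(1) + 6*(0)*conj(0) + 6*(0)*conj(0)]
      = (1/24)[(4) + (4) + (-2) + (2) + (-8) + (2) + (-2) + (0) + (0)] = 0/24 = 0
  <chi_4*chi_6, chi_7> = (1/24)[1*(2)*conj(2) + 1*(2)*conj(-2) + 2*(-1)*conj(0) + 2*(-1)*conj(-2) + 2*(2)*conj(0) + 2*(-1)*conj(2) + 2*(-1)*conj(0) + 6*(0)*conj(0) + 6*(0)*conj(0)]
      = (1/24)[(4) + (-4) + (0) + (4) + (0) + (-4) + (0) + (0) + (0)] = 0/24 = 0
  <chi_4*chi_6, chi_8> = (1/24)[1*(2)*conj(2) + 1*(2)*conj(2) + 2*(-1)*conj(-1) + 2*(-1)*conj(-1) + 2*(2)*conj(2) + 2*(-1)*conj(-1) + 2*(-1)*conj(-1) + 6*(0)*conj(0) + 6*(0)*conj(0)]
      = (1/24)[(4) + (4) + (2) + (2) + (8) + (2) + (2) + (0) + (0)] = 24/24 = 1
  <chi_4*chi_6, chi_9> = (1/24)[1*(2)*conj(2) + 1*(2)*conj(-2) + 2*(-1)*conj(-sqrt(3)) + 2*(-1)*conj(1) + 2*(2)*conj(0) + 2*(-1)*conj(-1) + 2*(-1)*conj(sqrt(3)) + 6*(0)*conj(0) + 6*(0)*conj(0)]
      = (1/24)[(4) + (-4) + (2*sqrt(3)) + (-2) + (0) + (2) + (-2*sqrt(3)) + (0) + (0)] = 0/24 = 0
Hence the multiplicities are chi_8: 1. Dimension check: dim(chi_4)*dim(chi_6) = 1*2 = 2 and sum (mult * dim) = 1*2 = 2.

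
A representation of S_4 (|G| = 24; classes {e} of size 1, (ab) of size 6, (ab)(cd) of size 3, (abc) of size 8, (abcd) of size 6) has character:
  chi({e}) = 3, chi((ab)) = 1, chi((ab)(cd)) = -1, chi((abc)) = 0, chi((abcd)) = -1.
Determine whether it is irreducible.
Irreducible: <chi, chi> = 1.

Derivation: <chi, chi> = (1/|G|) sum_C |C| * |chi(C)|^2 = (1/24)[1*|3|^2 + 6*|1|^2 + 3*|-1|^2 + 8*|0|^2 + 6*|-1|^2]
  = (1/24)[(9) + (6) + (3) + (0) + (6)] = 24/24 = 1.
A character is irreducible iff <chi, chi> = 1, so this representation is irreducible.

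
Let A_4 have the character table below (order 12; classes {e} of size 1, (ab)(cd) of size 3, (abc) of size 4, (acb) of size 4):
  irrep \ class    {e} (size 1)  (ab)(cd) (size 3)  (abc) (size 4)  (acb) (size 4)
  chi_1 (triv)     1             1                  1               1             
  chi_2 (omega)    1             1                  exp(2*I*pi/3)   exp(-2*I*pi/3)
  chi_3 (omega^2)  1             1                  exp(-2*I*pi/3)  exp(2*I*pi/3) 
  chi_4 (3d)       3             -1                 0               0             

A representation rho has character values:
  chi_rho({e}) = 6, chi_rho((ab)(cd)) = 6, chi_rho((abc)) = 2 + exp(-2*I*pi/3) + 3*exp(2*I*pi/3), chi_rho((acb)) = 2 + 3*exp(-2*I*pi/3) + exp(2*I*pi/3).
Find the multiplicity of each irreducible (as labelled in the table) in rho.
Multiplicities: chi_1: 2, chi_2: 3, chi_3: 1, chi_4: 0.

Derivation: Use <chi_rho, chi> = (1/|G|) sum_C |C| * chi_rho(C) * conj(chi(C)) with |G| = 12 for each irreducible chi in the table:
  <chi_rho, chi_1> = (1/12)[1*(6)*conj(1) + 3*(6)*conj(1) + 4*(2 + exp(-2*I*pi/3) + 3*exp(2*I*pi/3))*conj(1) + 4*(2 + 3*exp(-2*I*pi/3) + exp(2*I*pi/3))*conj(1)]
      = (1/12)[(6) + (18) + (8 + 4*exp(-2*I*pi/3) + 12*exp(2*I*pi/3)) + (8 + 12*exp(-2*I*pi/3) + 4*exp(2*I*pi/3))] = 24/12 = 2
  <chi_rho, chi_2> = (1/12)[1*(6)*conj(1) + 3*(6)*conj(1) + 4*(2 + exp(-2*I*pi/3) + 3*exp(2*I*pi/3))*conj(exp(2*I*pi/3)) + 4*(2 + 3*exp(-2*I*pi/3) + exp(2*I*pi/3))*conj(exp(-2*I*pi/3))]
      = (1/12)[(6) + (18) + (12 + 8*exp(-2*I*pi/3) + 4*exp(2*I*pi/3)) + (12 + 4*exp(-2*I*pi/3) + 8*exp(2*I*pi/3))] = 36/12 = 3
  <chi_rho, chi_3> = (1/12)[1*(6)*conj(1) + 3*(6)*conj(1) + 4*(2 + exp(-2*I*pi/3) + 3*exp(2*I*pi/3))*conj(exp(-2*I*pi/3)) + 4*(2 + 3*exp(-2*I*pi/3) + exp(2*I*pi/3))*conj(exp(2*I*pi/3))]
      = (1/12)[(6) + (18) + (4 + 12*exp(-2*I*pi/3) + 8*exp(2*I*pi/3)) + (4 + 8*exp(-2*I*pi/3) + 12*exp(2*I*pi/3))] = 12/12 = 1
  <chi_rho, chi_4> = (1/12)[1*(6)*conj(3) + 3*(6)*conj(-1) + 4*(2 + exp(-2*I*pi/3) + 3*exp(2*I*pi/3))*conj(0) + 4*(2 + 3*exp(-2*I*pi/3) + exp(2*I*pi/3))*conj(0)]
      = (1/12)[(18) + (-18) + (0) + (0)] = 0/12 = 0
(Exp terms are combined using exp(i*s)*conj(exp(i*t)) = exp(i*(s-t)), and sums of them are collapsed using the identity that for every m > 1 the m distinct m-th roots of unity sum to 0, e.g. 1 + exp(2*I*pi/3) + exp(-2*I*pi/3) = 0.)
Dimension check: dim(rho) = sum (mult * dim) = 2*1 + 3*1 + 1*1 + 0*3 = 6 = chi_rho(e) = 6.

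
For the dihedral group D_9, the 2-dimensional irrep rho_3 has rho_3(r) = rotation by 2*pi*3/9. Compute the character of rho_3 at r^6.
chi_{rho_3}(r^6) = 2*cos(2*pi*3*6/9) = 2

Solution. rho_3(r^6) is rotation by angle 2*pi*3*6/9, whose trace is 2*cos(2*pi*3*6/9) = 2.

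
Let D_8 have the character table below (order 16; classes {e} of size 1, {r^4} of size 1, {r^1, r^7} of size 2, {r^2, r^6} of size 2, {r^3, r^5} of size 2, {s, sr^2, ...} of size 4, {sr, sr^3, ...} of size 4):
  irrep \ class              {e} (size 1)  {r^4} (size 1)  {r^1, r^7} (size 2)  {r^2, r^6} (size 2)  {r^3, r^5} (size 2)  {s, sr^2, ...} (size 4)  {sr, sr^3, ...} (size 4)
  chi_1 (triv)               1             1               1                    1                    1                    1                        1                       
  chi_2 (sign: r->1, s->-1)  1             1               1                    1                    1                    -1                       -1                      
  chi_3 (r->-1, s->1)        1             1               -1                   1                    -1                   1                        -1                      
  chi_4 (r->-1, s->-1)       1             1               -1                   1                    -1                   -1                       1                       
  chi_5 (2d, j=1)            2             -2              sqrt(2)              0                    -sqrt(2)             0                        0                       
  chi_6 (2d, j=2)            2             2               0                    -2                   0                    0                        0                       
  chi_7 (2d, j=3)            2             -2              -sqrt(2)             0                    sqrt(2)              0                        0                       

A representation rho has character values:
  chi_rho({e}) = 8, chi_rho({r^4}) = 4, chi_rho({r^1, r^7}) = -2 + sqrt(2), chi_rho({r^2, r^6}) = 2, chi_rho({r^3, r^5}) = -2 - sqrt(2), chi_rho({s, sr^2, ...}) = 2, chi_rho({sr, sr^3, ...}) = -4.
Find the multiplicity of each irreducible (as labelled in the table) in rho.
Multiplicities: chi_1: 0, chi_2: 1, chi_3: 3, chi_4: 0, chi_5: 1, chi_6: 1, chi_7: 0.

Explanation: Use <chi_rho, chi> = (1/|G|) sum_C |C| * chi_rho(C) * conj(chi(C)) with |G| = 16 for each irreducible chi in the table:
  <chi_rho, chi_1> = (1/16)[1*(8)*conj(1) + 1*(4)*conj(1) + 2*(-2 + sqrt(2))*conj(1) + 2*(2)*conj(1) + 2*(-2 - sqrt(2))*conj(1) + 4*(2)*conj(1) + 4*(-4)*conj(1)]
      = (1/16)[(8) + (4) + (-4 + 2*sqrt(2)) + (4) + (-4 - 2*sqrt(2)) + (8) + (-16)] = 0/16 = 0
  <chi_rho, chi_2> = (1/16)[1*(8)*conj(1) + 1*(4)*conj(1) + 2*(-2 + sqrt(2))*conj(1) + 2*(2)*conj(1) + 2*(-2 - sqrt(2))*conj(1) + 4*(2)*conj(-1) + 4*(-4)*conj(-1)]
      = (1/16)[(8) + (4) + (-4 + 2*sqrt(2)) + (4) + (-4 - 2*sqrt(2)) + (-8) + (16)] = 16/16 = 1
  <chi_rho, chi_3> = (1/16)[1*(8)*conj(1) + 1*(4)*conj(1) + 2*(-2 + sqrt(2))*conj(-1) + 2*(2)*conj(1) + 2*(-2 - sqrt(2))*conj(-1) + 4*(2)*conj(1) + 4*(-4)*conj(-1)]
      = (1/16)[(8) + (4) + (4 - 2*sqrt(2)) + (4) + (2*sqrt(2) + 4) + (8) + (16)] = 48/16 = 3
  <chi_rho, chi_4> = (1/16)[1*(8)*conj(1) + 1*(4)*conj(1) + 2*(-2 + sqrt(2))*conj(-1) + 2*(2)*conj(1) + 2*(-2 - sqrt(2))*conj(-1) + 4*(2)*conj(-1) + 4*(-4)*conj(1)]
      = (1/16)[(8) + (4) + (4 - 2*sqrt(2)) + (4) + (2*sqrt(2) + 4) + (-8) + (-16)] = 0/16 = 0
  <chi_rho, chi_5> = (1/16)[1*(8)*conj(2) + 1*(4)*conj(-2) + 2*(-2 + sqrt(2))*conj(sqrt(2)) + 2*(2)*conj(0) + 2*(-2 - sqrt(2))*conj(-sqrt(2)) + 4*(2)*conj(0) + 4*(-4)*conj(0)]
      = (1/16)[(16) + (-8) + (4 - 4*sqrt(2)) + (0) + (4 + 4*sqrt(2)) + (0) + (0)] = 16/16 = 1
  <chi_rho, chi_6> = (1/16)[1*(8)*conj(2) + 1*(4)*conj(2) + 2*(-2 + sqrt(2))*conj(0) + 2*(2)*conj(-2) + 2*(-2 - sqrt(2))*conj(0) + 4*(2)*conj(0) + 4*(-4)*conj(0)]
      = (1/16)[(16) + (8) + (0) + (-8) + (0) + (0) + (0)] = 16/16 = 1
  <chi_rho, chi_7> = (1/16)[1*(8)*conj(2) + 1*(4)*conj(-2) + 2*(-2 + sqrt(2))*conj(-sqrt(2)) + 2*(2)*conj(0) + 2*(-2 - sqrt(2))*conj(sqrt(2)) + 4*(2)*conj(0) + 4*(-4)*conj(0)]
      = (1/16)[(16) + (-8) + (-4 + 4*sqrt(2)) + (0) + (-4*sqrt(2) - 4) + (0) + (0)] = 0/16 = 0
Dimension check: dim(rho) = sum (mult * dim) = 0*1 + 1*1 + 3*1 + 0*1 + 1*2 + 1*2 + 0*2 = 8 = chi_rho(e) = 8.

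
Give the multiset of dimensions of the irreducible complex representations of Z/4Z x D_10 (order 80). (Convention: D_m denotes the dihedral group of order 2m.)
Dimensions: 1, 1, 1, 1, 1, 1, 1, 1, 1, 1, 1, 1, 1, 1, 1, 1, 2, 2, 2, 2, 2, 2, 2, 2, 2, 2, 2, 2, 2, 2, 2, 2

Why: There are 32 irreducibles (= number of conjugacy classes). Their dimensions d_i satisfy sum d_i^2 = |G| = 80: 1 + 1 + 1 + 1 + 1 + 1 + 1 + 1 + 1 + 1 + 1 + 1 + 1 + 1 + 1 + 1 + 4 + 4 + 4 + 4 + 4 + 4 + 4 + 4 + 4 + 4 + 4 + 4 + 4 + 4 + 4 + 4 = 80. (For the product with Z/4Z: each of the 4 1-dim characters of Z/4Z tensors with each irrep of D_10, giving 4 copies of each D_10-dimension.)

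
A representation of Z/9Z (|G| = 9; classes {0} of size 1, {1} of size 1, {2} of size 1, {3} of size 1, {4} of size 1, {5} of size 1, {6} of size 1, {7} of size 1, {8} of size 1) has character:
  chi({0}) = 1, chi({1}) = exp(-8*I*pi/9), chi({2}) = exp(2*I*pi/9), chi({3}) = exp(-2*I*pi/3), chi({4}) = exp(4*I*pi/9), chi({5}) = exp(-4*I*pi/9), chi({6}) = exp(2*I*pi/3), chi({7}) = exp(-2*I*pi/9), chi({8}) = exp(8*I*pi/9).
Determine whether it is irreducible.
Irreducible: <chi, chi> = 1.

Argument: <chi, chi> = (1/|G|) sum_C |C| * |chi(C)|^2 = (1/9)[1*|1|^2 + 1*|exp(-8*I*pi/9)|^2 + 1*|exp(2*I*pi/9)|^2 + 1*|exp(-2*I*pi/3)|^2 + 1*|exp(4*I*pi/9)|^2 + 1*|exp(-4*I*pi/9)|^2 + 1*|exp(2*I*pi/3)|^2 + 1*|exp(-2*I*pi/9)|^2 + 1*|exp(8*I*pi/9)|^2]
  = (1/9)[(1) + (1) + (1) + (1) + (1) + (1) + (1) + (1) + (1)] = 9/9 = 1.
(Exp terms are combined using exp(i*s)*conj(exp(i*t)) = exp(i*(s-t)), and sums of them are collapsed using the identity that for every m > 1 the m distinct m-th roots of unity sum to 0, e.g. 1 + exp(2*I*pi/3) + exp(-2*I*pi/3) = 0.)
A character is irreducible iff <chi, chi> = 1, so this representation is irreducible.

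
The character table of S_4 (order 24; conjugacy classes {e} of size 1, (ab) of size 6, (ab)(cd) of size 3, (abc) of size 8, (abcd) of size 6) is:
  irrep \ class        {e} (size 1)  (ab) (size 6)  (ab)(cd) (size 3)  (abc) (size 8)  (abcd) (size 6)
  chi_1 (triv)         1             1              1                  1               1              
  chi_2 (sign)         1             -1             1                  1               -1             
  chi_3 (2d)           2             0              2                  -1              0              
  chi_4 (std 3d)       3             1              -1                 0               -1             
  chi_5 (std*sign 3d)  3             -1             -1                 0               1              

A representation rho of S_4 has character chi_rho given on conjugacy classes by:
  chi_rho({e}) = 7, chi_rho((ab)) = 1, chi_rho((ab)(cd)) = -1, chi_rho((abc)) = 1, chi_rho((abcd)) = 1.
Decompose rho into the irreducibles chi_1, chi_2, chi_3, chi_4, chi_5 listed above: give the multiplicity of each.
Multiplicities: chi_1: 1, chi_2: 0, chi_3: 0, chi_4: 1, chi_5: 1.

Derivation: Use <chi_rho, chi> = (1/|G|) sum_C |C| * chi_rho(C) * conj(chi(C)) with |G| = 24 for each irreducible chi in the table:
  <chi_rho, chi_1> = (1/24)[1*(7)*conj(1) + 6*(1)*conj(1) + 3*(-1)*conj(1) + 8*(1)*conj(1) + 6*(1)*conj(1)]
      = (1/24)[(7) + (6) + (-3) + (8) + (6)] = 24/24 = 1
  <chi_rho, chi_2> = (1/24)[1*(7)*conj(1) + 6*(1)*conj(-1) + 3*(-1)*conj(1) + 8*(1)*conj(1) + 6*(1)*conj(-1)]
      = (1/24)[(7) + (-6) + (-3) + (8) + (-6)] = 0/24 = 0
  <chi_rho, chi_3> = (1/24)[1*(7)*conj(2) + 6*(1)*conj(0) + 3*(-1)*conj(2) + 8*(1)*conj(-1) + 6*(1)*conj(0)]
      = (1/24)[(14) + (0) + (-6) + (-8) + (0)] = 0/24 = 0
  <chi_rho, chi_4> = (1/24)[1*(7)*conj(3) + 6*(1)*conj(1) + 3*(-1)*conj(-1) + 8*(1)*conj(0) + 6*(1)*conj(-1)]
      = (1/24)[(21) + (6) + (3) + (0) + (-6)] = 24/24 = 1
  <chi_rho, chi_5> = (1/24)[1*(7)*conj(3) + 6*(1)*conj(-1) + 3*(-1)*conj(-1) + 8*(1)*conj(0) + 6*(1)*conj(1)]
      = (1/24)[(21) + (-6) + (3) + (0) + (6)] = 24/24 = 1
Dimension check: dim(rho) = sum (mult * dim) = 1*1 + 0*1 + 0*2 + 1*3 + 1*3 = 7 = chi_rho(e) = 7.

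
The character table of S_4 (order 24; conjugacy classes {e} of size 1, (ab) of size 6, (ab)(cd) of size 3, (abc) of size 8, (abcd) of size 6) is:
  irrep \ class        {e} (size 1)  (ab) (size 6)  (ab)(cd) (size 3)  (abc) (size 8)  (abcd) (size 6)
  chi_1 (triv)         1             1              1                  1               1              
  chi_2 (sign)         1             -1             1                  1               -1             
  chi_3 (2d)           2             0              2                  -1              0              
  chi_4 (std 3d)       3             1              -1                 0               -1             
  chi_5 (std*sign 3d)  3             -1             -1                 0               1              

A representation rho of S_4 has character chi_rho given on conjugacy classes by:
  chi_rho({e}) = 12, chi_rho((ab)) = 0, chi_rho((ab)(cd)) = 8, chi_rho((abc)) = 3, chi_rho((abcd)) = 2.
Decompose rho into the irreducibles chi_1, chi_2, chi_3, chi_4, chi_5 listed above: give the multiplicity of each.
Multiplicities: chi_1: 3, chi_2: 2, chi_3: 2, chi_4: 0, chi_5: 1.

Working: Use <chi_rho, chi> = (1/|G|) sum_C |C| * chi_rho(C) * conj(chi(C)) with |G| = 24 for each irreducible chi in the table:
  <chi_rho, chi_1> = (1/24)[1*(12)*conj(1) + 6*(0)*conj(1) + 3*(8)*conj(1) + 8*(3)*conj(1) + 6*(2)*conj(1)]
      = (1/24)[(12) + (0) + (24) + (24) + (12)] = 72/24 = 3
  <chi_rho, chi_2> = (1/24)[1*(12)*conj(1) + 6*(0)*conj(-1) + 3*(8)*conj(1) + 8*(3)*conj(1) + 6*(2)*conj(-1)]
      = (1/24)[(12) + (0) + (24) + (24) + (-12)] = 48/24 = 2
  <chi_rho, chi_3> = (1/24)[1*(12)*conj(2) + 6*(0)*conj(0) + 3*(8)*conj(2) + 8*(3)*conj(-1) + 6*(2)*conj(0)]
      = (1/24)[(24) + (0) + (48) + (-24) + (0)] = 48/24 = 2
  <chi_rho, chi_4> = (1/24)[1*(12)*conj(3) + 6*(0)*conj(1) + 3*(8)*conj(-1) + 8*(3)*conj(0) + 6*(2)*conj(-1)]
      = (1/24)[(36) + (0) + (-24) + (0) + (-12)] = 0/24 = 0
  <chi_rho, chi_5> = (1/24)[1*(12)*conj(3) + 6*(0)*conj(-1) + 3*(8)*conj(-1) + 8*(3)*conj(0) + 6*(2)*conj(1)]
      = (1/24)[(36) + (0) + (-24) + (0) + (12)] = 24/24 = 1
Dimension check: dim(rho) = sum (mult * dim) = 3*1 + 2*1 + 2*2 + 0*3 + 1*3 = 12 = chi_rho(e) = 12.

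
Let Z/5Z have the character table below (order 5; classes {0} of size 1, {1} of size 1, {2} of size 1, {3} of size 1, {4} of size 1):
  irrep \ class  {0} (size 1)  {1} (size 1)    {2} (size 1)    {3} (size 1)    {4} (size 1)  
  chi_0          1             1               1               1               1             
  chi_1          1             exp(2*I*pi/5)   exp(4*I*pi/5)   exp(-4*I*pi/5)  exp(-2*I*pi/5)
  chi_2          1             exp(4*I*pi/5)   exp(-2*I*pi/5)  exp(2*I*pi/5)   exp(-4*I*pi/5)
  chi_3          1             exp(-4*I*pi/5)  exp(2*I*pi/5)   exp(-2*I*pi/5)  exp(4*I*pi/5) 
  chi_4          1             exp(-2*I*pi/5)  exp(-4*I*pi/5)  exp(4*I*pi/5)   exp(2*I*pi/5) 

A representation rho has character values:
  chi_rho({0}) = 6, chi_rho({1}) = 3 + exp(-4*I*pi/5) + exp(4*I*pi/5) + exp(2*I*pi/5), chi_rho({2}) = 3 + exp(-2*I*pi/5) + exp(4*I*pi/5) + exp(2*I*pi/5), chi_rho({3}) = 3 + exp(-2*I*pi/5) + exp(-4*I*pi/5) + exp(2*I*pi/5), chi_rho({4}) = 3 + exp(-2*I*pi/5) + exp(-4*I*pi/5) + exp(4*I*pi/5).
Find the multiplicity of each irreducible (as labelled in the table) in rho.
Multiplicities: chi_0: 3, chi_1: 1, chi_2: 1, chi_3: 1, chi_4: 0.

Use <chi_rho, chi> = (1/|G|) sum_C |C| * chi_rho(C) * conj(chi(C)) with |G| = 5 for each irreducible chi in the table:
  <chi_rho, chi_0> = (1/5)[1*(6)*conj(1) + 1*(3 + exp(-4*I*pi/5) + exp(4*I*pi/5) + exp(2*I*pi/5))*conj(1) + 1*(3 + exp(-2*I*pi/5) + exp(4*I*pi/5) + exp(2*I*pi/5))*conj(1) + 1*(3 + exp(-2*I*pi/5) + exp(-4*I*pi/5) + exp(2*I*pi/5))*conj(1) + 1*(3 + exp(-2*I*pi/5) + exp(-4*I*pi/5) + exp(4*I*pi/5))*conj(1)]
      = (1/5)[(6) + (3 + exp(-4*I*pi/5) + exp(4*I*pi/5) + exp(2*I*pi/5)) + (3 + exp(-2*I*pi/5) + exp(4*I*pi/5) + exp(2*I*pi/5)) + (3 + exp(-2*I*pi/5) + exp(-4*I*pi/5) + exp(2*I*pi/5)) + (3 + exp(-2*I*pi/5) + exp(-4*I*pi/5) + exp(4*I*pi/5))] = 15/5 = 3
  <chi_rho, chi_1> = (1/5)[1*(6)*conj(1) + 1*(3 + exp(-4*I*pi/5) + exp(4*I*pi/5) + exp(2*I*pi/5))*conj(exp(2*I*pi/5)) + 1*(3 + exp(-2*I*pi/5) + exp(4*I*pi/5) + exp(2*I*pi/5))*conj(exp(4*I*pi/5)) + 1*(3 + exp(-2*I*pi/5) + exp(-4*I*pi/5) + exp(2*I*pi/5))*conj(exp(-4*I*pi/5)) + 1*(3 + exp(-2*I*pi/5) + exp(-4*I*pi/5) + exp(4*I*pi/5))*conj(exp(-2*I*pi/5))]
      = (1/5)[(6) + (1 + 3*exp(-2*I*pi/5) + exp(4*I*pi/5) + exp(2*I*pi/5)) + (1 + 3*exp(-4*I*pi/5) + exp(-2*I*pi/5) + exp(4*I*pi/5)) + (1 + exp(-4*I*pi/5) + exp(2*I*pi/5) + 3*exp(4*I*pi/5)) + (1 + exp(-2*I*pi/5) + exp(-4*I*pi/5) + 3*exp(2*I*pi/5))] = 5/5 = 1
  <chi_rho, chi_2> = (1/5)[1*(6)*conj(1) + 1*(3 + exp(-4*I*pi/5) + exp(4*I*pi/5) + exp(2*I*pi/5))*conj(exp(4*I*pi/5)) + 1*(3 + exp(-2*I*pi/5) + exp(4*I*pi/5) + exp(2*I*pi/5))*conj(exp(-2*I*pi/5)) + 1*(3 + exp(-2*I*pi/5) + exp(-4*I*pi/5) + exp(2*I*pi/5))*conj(exp(2*I*pi/5)) + 1*(3 + exp(-2*I*pi/5) + exp(-4*I*pi/5) + exp(4*I*pi/5))*conj(exp(-4*I*pi/5))]
      = (1/5)[(6) + (1 + 3*exp(-4*I*pi/5) + exp(-2*I*pi/5) + exp(2*I*pi/5)) + (1 + exp(-4*I*pi/5) + exp(4*I*pi/5) + 3*exp(2*I*pi/5)) + (1 + 3*exp(-2*I*pi/5) + exp(-4*I*pi/5) + exp(4*I*pi/5)) + (1 + exp(-2*I*pi/5) + exp(2*I*pi/5) + 3*exp(4*I*pi/5))] = 5/5 = 1
  <chi_rho, chi_3> = (1/5)[1*(6)*conj(1) + 1*(3 + exp(-4*I*pi/5) + exp(4*I*pi/5) + exp(2*I*pi/5))*conj(exp(-4*I*pi/5)) + 1*(3 + exp(-2*I*pi/5) + exp(4*I*pi/5) + exp(2*I*pi/5))*conj(exp(2*I*pi/5)) + 1*(3 + exp(-2*I*pi/5) + exp(-4*I*pi/5) + exp(2*I*pi/5))*conj(exp(-2*I*pi/5)) + 1*(3 + exp(-2*I*pi/5) + exp(-4*I*pi/5) + exp(4*I*pi/5))*conj(exp(4*I*pi/5))]
      = (1/5)[(6) + (1 + exp(-2*I*pi/5) + exp(-4*I*pi/5) + 3*exp(4*I*pi/5)) + (1 + 3*exp(-2*I*pi/5) + exp(-4*I*pi/5) + exp(2*I*pi/5)) + (1 + exp(-2*I*pi/5) + exp(4*I*pi/5) + 3*exp(2*I*pi/5)) + (1 + 3*exp(-4*I*pi/5) + exp(4*I*pi/5) + exp(2*I*pi/5))] = 5/5 = 1
  <chi_rho, chi_4> = (1/5)[1*(6)*conj(1) + 1*(3 + exp(-4*I*pi/5) + exp(4*I*pi/5) + exp(2*I*pi/5))*conj(exp(-2*I*pi/5)) + 1*(3 + exp(-2*I*pi/5) + exp(4*I*pi/5) + exp(2*I*pi/5))*conj(exp(-4*I*pi/5)) + 1*(3 + exp(-2*I*pi/5) + exp(-4*I*pi/5) + exp(2*I*pi/5))*conj(exp(4*I*pi/5)) + 1*(3 + exp(-2*I*pi/5) + exp(-4*I*pi/5) + exp(4*I*pi/5))*conj(exp(2*I*pi/5))]
      = (1/5)[(6) + (exp(-2*I*pi/5) + exp(-4*I*pi/5) + exp(4*I*pi/5) + 3*exp(2*I*pi/5)) + (exp(-2*I*pi/5) + exp(-4*I*pi/5) + exp(2*I*pi/5) + 3*exp(4*I*pi/5)) + (3*exp(-4*I*pi/5) + exp(-2*I*pi/5) + exp(4*I*pi/5) + exp(2*I*pi/5)) + (3*exp(-2*I*pi/5) + exp(-4*I*pi/5) + exp(4*I*pi/5) + exp(2*I*pi/5))] = 0/5 = 0
(Exp terms are combined using exp(i*s)*conj(exp(i*t)) = exp(i*(s-t)), and sums of them are collapsed using the identity that for every m > 1 the m distinct m-th roots of unity sum to 0, e.g. 1 + exp(2*I*pi/3) + exp(-2*I*pi/3) = 0.)
Dimension check: dim(rho) = sum (mult * dim) = 3*1 + 1*1 + 1*1 + 1*1 + 0*1 = 6 = chi_rho(e) = 6.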